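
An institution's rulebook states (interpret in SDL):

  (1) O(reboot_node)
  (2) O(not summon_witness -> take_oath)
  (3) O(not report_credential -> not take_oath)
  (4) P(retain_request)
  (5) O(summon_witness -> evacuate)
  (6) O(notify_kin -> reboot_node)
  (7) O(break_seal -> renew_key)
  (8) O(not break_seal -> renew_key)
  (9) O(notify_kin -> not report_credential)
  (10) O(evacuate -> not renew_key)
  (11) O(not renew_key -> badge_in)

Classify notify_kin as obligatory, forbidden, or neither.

Forbidden

Premises 7 and 8 cover both cases: O(break_seal -> renew_key) and O(not break_seal -> renew_key). Since break_seal ∨ not break_seal is a tautology, O(renew_key) follows.
The contrapositive of premise 10 (O(evacuate -> not renew_key)) is O(renew_key -> not evacuate), and O(renew_key) is already established, so O(not evacuate).
Premise 5, O(summon_witness -> evacuate), contraposes to O(not evacuate -> not summon_witness); with O(not evacuate) we get O(not summon_witness).
From O(not summon_witness) and premise 2, O(not summon_witness -> take_oath), we obtain O(take_oath).
Premise 3 is O(not report_credential -> not take_oath); contrapositively O(take_oath -> report_credential). Since O(take_oath) holds, K gives O(report_credential).
Premise 9 is O(notify_kin -> not report_credential); contrapositively O(report_credential -> not notify_kin). Since O(report_credential) holds, K gives O(not notify_kin).
Premises 1, 4, 6, 11 do not contribute to this derivation.
Thus O(not notify_kin), which is F(notify_kin): notify_kin is forbidden.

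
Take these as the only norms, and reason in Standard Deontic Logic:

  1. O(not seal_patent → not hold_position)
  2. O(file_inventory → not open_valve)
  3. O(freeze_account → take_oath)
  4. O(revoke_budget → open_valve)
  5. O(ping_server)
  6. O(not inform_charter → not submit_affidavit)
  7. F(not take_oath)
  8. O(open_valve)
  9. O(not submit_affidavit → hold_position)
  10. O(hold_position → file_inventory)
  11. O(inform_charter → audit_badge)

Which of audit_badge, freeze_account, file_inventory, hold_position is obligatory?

audit_badge

Premise 8 gives O(open_valve).
Premise 2 is O(file_inventory → not open_valve); contrapositively O(open_valve → not file_inventory). Since O(open_valve) holds, K gives O(not file_inventory).
Premise 10 is O(hold_position → file_inventory); contrapositively O(not file_inventory → not hold_position). Since O(not file_inventory) holds, K gives O(not hold_position).
Premise 9, O(not submit_affidavit → hold_position), contraposes to O(not hold_position → submit_affidavit); with O(not hold_position) we get O(submit_affidavit).
Premise 6 is O(not inform_charter → not submit_affidavit); contrapositively O(submit_affidavit → inform_charter). Since O(submit_affidavit) holds, K gives O(inform_charter).
Premise 11 is O(inform_charter → audit_badge); since O(inform_charter), deontic closure gives O(audit_badge).
So O(audit_badge) holds — audit_badge is obligatory. None of the other listed options is made obligatory by any chain of premises.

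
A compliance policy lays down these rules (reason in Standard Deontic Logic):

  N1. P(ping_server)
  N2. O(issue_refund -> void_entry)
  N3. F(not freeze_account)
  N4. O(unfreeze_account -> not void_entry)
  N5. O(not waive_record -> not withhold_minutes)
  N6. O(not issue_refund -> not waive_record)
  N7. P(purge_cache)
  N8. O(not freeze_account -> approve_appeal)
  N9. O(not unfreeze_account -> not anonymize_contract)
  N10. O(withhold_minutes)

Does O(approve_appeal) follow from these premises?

Premise 8 is O(not freeze_account -> approve_appeal), but O(not freeze_account) is not derivable from the premises, so it does not yield O(approve_appeal).
No other premise forces O(approve_appeal). An ideal world satisfying every premise can still have approve_appeal false, so O(approve_appeal) is not derivable.

No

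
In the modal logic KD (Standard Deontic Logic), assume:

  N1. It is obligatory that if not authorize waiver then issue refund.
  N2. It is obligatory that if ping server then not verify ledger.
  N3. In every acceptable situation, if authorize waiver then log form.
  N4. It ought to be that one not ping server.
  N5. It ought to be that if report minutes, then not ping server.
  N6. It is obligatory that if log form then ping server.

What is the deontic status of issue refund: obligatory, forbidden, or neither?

Obligatory

From premise 4 we have O(¬ping_server).
The contrapositive of premise 6 (O(log_form → ping_server)) is O(¬ping_server → ¬log_form), and O(¬ping_server) is already established, so O(¬log_form).
Premise 3, O(authorize_waiver → log_form), contraposes to O(¬log_form → ¬authorize_waiver); with O(¬log_form) we get O(¬authorize_waiver).
Premise 1 is O(¬authorize_waiver → issue_refund); since O(¬authorize_waiver), deontic closure gives O(issue_refund).
Premises 2, 5 do not contribute to this derivation.
Hence issue_refund is obligatory.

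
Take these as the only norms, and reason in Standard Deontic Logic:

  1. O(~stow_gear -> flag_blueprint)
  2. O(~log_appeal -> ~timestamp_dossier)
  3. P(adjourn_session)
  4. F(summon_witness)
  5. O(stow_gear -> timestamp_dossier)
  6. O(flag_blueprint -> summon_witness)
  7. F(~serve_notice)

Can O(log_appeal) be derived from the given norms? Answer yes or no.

Yes

Premise 4 is F(summon_witness), i.e. O(~summon_witness).
The contrapositive of premise 6 (O(flag_blueprint -> summon_witness)) is O(~summon_witness -> ~flag_blueprint), and O(~summon_witness) is already established, so O(~flag_blueprint).
The contrapositive of premise 1 (O(~stow_gear -> flag_blueprint)) is O(~flag_blueprint -> stow_gear), and O(~flag_blueprint) is already established, so O(stow_gear).
With premise 5, O(stow_gear -> timestamp_dossier), the K-axiom yields O(timestamp_dossier).
Premise 2, O(~log_appeal -> ~timestamp_dossier), contraposes to O(timestamp_dossier -> log_appeal); with O(timestamp_dossier) we get O(log_appeal).
Premises 3, 7 do not contribute to this derivation.
So O(log_appeal) follows.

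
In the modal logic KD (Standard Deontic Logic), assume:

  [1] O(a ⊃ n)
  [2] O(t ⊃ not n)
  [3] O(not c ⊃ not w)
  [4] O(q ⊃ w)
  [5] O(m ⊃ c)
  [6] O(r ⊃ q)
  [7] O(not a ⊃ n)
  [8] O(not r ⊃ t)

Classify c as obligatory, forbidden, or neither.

By case analysis on not a: premise 7 gives O(not a ⊃ n) and premise 1 gives O(a ⊃ n), so O(n) either way.
Premise 2 is O(t ⊃ not n); contrapositively O(n ⊃ not t). Since O(n) holds, K gives O(not t).
The contrapositive of premise 8 (O(not r ⊃ t)) is O(not t ⊃ r), and O(not t) is already established, so O(r).
Applying K to premise 6 (O(r ⊃ q)) and O(r) yields O(q).
From O(q) and premise 4, O(q ⊃ w), we obtain O(w).
The contrapositive of premise 3 (O(not c ⊃ not w)) is O(w ⊃ c), and O(w) is already established, so O(c).
Premise 5 does not contribute to this derivation.
Hence c is obligatory.

Obligatory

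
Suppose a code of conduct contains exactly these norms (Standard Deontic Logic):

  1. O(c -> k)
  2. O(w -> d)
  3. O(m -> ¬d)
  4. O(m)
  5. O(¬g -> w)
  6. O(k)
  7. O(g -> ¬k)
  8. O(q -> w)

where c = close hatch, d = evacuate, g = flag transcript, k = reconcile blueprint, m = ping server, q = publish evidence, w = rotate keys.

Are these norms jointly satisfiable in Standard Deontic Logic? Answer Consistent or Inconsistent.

From premise 6 we have O(k).
Premise 7 is O(g -> ¬k); contrapositively O(k -> ¬g). Since O(k) holds, K gives O(¬g).
From O(¬g) and premise 5, O(¬g -> w), we obtain O(w).
From O(w) and premise 2, O(w -> d), we obtain O(d).
The contrapositive of premise 3 (O(m -> ¬d)) is O(d -> ¬m), and O(d) is already established, so O(¬m).
Yet premise 4 states O(m).
We now have both O(¬m) and O(m) — m is simultaneously obligatory and forbidden, violating the D-axiom.

Inconsistent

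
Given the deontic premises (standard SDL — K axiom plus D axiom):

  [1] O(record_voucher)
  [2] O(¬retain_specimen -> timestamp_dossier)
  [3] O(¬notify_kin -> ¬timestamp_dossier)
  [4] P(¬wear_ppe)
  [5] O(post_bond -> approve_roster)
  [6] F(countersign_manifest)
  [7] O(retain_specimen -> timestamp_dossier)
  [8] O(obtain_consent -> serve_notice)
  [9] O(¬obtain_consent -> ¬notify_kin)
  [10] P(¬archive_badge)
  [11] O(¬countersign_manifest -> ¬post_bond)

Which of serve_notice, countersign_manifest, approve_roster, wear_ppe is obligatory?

serve_notice

By case analysis on ¬retain_specimen: premise 2 gives O(¬retain_specimen -> timestamp_dossier) and premise 7 gives O(retain_specimen -> timestamp_dossier), so O(timestamp_dossier) either way.
The contrapositive of premise 3 (O(¬notify_kin -> ¬timestamp_dossier)) is O(timestamp_dossier -> notify_kin), and O(timestamp_dossier) is already established, so O(notify_kin).
The contrapositive of premise 9 (O(¬obtain_consent -> ¬notify_kin)) is O(notify_kin -> obtain_consent), and O(notify_kin) is already established, so O(obtain_consent).
Applying K to premise 8 (O(obtain_consent -> serve_notice)) and O(obtain_consent) yields O(serve_notice).
So O(serve_notice) holds — serve_notice is obligatory. None of the other listed options is made obligatory by any chain of premises.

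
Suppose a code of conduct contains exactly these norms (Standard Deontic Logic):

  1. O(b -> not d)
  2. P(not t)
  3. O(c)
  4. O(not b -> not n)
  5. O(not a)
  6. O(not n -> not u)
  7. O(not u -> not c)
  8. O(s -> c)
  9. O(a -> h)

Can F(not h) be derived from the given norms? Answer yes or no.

No

Premise 9 is O(a -> h), but O(a) is not derivable from the premises, so it does not yield O(h).
No other premise forces O(h). An ideal world satisfying every premise can still have not h true, so F(not h) is not derivable.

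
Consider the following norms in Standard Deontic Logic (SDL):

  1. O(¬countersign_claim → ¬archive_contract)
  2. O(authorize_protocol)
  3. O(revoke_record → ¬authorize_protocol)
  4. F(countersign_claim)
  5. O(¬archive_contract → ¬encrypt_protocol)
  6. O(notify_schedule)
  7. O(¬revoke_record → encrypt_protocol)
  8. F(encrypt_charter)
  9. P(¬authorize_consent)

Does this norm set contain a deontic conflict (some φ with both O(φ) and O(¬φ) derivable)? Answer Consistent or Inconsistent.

Inconsistent

Premise 2 gives O(authorize_protocol).
Premise 3, O(revoke_record → ¬authorize_protocol), contraposes to O(authorize_protocol → ¬revoke_record); with O(authorize_protocol) we get O(¬revoke_record).
With premise 7, O(¬revoke_record → encrypt_protocol), the K-axiom yields O(encrypt_protocol).
The contrapositive of premise 5 (O(¬archive_contract → ¬encrypt_protocol)) is O(encrypt_protocol → archive_contract), and O(encrypt_protocol) is already established, so O(archive_contract).
Premise 1 is O(¬countersign_claim → ¬archive_contract); contrapositively O(archive_contract → countersign_claim). Since O(archive_contract) holds, K gives O(countersign_claim).
But premise 4, F(countersign_claim), means O(¬countersign_claim).
We now have both O(countersign_claim) and O(¬countersign_claim) — countersign_claim is simultaneously obligatory and forbidden, violating the D-axiom.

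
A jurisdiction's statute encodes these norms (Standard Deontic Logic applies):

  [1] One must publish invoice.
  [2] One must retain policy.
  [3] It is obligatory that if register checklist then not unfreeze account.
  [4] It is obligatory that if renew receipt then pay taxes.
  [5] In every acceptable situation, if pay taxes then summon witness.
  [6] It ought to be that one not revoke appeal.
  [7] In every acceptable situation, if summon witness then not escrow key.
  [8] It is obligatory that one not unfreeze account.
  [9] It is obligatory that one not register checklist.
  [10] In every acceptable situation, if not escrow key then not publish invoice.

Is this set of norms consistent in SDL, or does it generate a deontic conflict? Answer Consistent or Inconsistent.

Consistent

Premise 3 is O(register_checklist → ¬unfreeze_account); even if O(¬unfreeze_account) held, inferring O(register_checklist) would be affirming the consequent — invalid.
So O(register_checklist) is not derivable, and the apparent clash with O(¬register_checklist) does not arise.
A world satisfying every obligation exists (e.g. escrow_key=true, pay_taxes=false, publish_invoice=true, register_checklist=false, renew_receipt=false, retain_policy=true, revoke_appeal=false, summon_witness=false, unfreeze_account=false); no atom is both obligatory and forbidden, so the set is consistent.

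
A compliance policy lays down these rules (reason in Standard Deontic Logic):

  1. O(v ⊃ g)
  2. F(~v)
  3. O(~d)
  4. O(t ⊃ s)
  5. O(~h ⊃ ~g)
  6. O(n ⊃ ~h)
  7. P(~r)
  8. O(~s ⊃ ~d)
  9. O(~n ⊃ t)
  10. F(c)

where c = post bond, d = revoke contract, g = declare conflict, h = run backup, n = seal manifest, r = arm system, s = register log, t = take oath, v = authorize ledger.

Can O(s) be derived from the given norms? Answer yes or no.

Yes

F(~v) at premise 2 means O(v).
From O(v) and premise 1, O(v ⊃ g), we obtain O(g).
The contrapositive of premise 5 (O(~h ⊃ ~g)) is O(g ⊃ h), and O(g) is already established, so O(h).
The contrapositive of premise 6 (O(n ⊃ ~h)) is O(h ⊃ ~n), and O(h) is already established, so O(~n).
With premise 9, O(~n ⊃ t), the K-axiom yields O(t).
With premise 4, O(t ⊃ s), the K-axiom yields O(s).
Premises 3, 7, 8, 10 do not contribute to this derivation.
So O(s) follows.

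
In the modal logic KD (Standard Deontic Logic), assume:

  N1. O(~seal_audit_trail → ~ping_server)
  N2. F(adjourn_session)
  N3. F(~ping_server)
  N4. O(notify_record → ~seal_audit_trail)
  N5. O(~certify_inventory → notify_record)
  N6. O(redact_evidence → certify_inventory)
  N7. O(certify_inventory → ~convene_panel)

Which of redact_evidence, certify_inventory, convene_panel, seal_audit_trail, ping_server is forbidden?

F(~ping_server) at premise 3 means O(ping_server).
Premise 1 is O(~seal_audit_trail → ~ping_server); contrapositively O(ping_server → seal_audit_trail). Since O(ping_server) holds, K gives O(seal_audit_trail).
Premise 4, O(notify_record → ~seal_audit_trail), contraposes to O(seal_audit_trail → ~notify_record); with O(seal_audit_trail) we get O(~notify_record).
Premise 5, O(~certify_inventory → notify_record), contraposes to O(~notify_record → certify_inventory); with O(~notify_record) we get O(certify_inventory).
With premise 7, O(certify_inventory → ~convene_panel), the K-axiom yields O(~convene_panel).
So O(~convene_panel) holds, i.e. convene_panel is forbidden. None of the other listed options is forbidden under the premises.

convene_panel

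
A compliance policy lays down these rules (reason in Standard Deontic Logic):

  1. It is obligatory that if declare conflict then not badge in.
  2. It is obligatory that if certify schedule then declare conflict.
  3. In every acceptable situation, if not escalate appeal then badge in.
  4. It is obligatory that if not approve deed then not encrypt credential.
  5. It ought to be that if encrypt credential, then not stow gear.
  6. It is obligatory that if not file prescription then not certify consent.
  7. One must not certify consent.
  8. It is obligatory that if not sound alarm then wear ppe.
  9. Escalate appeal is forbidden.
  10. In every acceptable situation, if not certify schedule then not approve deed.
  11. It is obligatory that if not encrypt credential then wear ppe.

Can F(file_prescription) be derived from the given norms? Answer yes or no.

Premise 6 is O(¬file_prescription → ¬certify_consent); even if O(¬certify_consent) held, inferring O(¬file_prescription) would be affirming the consequent — invalid.
No other premise forces O(¬file_prescription). An ideal world satisfying every premise can still have file_prescription true, so F(file_prescription) is not derivable.

No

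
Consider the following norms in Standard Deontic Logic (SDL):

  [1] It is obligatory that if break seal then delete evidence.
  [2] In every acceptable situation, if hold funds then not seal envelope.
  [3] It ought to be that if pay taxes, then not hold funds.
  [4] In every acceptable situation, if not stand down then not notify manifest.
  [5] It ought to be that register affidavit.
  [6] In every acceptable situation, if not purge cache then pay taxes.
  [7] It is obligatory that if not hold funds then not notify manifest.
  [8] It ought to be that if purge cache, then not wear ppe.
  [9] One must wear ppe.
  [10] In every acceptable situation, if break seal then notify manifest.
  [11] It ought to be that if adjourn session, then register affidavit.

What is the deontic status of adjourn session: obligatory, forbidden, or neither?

Neither

Premise 11 is O(adjourn_session → register_affidavit); even if O(register_affidavit) held, inferring O(adjourn_session) would be affirming the consequent — invalid.
No premise or chain of K-axiom applications forces O(adjourn_session), and none forces O(¬adjourn_session). So adjourn_session is neither obligatory nor forbidden under these norms.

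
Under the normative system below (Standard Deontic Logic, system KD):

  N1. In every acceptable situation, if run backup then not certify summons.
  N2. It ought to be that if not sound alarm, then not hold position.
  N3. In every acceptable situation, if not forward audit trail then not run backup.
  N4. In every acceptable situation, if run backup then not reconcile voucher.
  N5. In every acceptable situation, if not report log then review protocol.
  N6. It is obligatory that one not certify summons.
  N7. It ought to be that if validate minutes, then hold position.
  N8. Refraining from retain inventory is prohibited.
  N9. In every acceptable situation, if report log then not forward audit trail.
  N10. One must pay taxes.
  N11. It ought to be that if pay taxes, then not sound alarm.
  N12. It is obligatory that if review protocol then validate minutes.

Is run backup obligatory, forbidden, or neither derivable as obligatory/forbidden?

From premise 10 we have O(pay_taxes).
Applying K to premise 11 (O(pay_taxes → ¬sound_alarm)) and O(pay_taxes) yields O(¬sound_alarm).
With premise 2, O(¬sound_alarm → ¬hold_position), the K-axiom yields O(¬hold_position).
Premise 7, O(validate_minutes → hold_position), contraposes to O(¬hold_position → ¬validate_minutes); with O(¬hold_position) we get O(¬validate_minutes).
Premise 12 is O(review_protocol → validate_minutes); contrapositively O(¬validate_minutes → ¬review_protocol). Since O(¬validate_minutes) holds, K gives O(¬review_protocol).
Premise 5, O(¬report_log → review_protocol), contraposes to O(¬review_protocol → report_log); with O(¬review_protocol) we get O(report_log).
From O(report_log) and premise 9, O(report_log → ¬forward_audit_trail), we obtain O(¬forward_audit_trail).
Applying K to premise 3 (O(¬forward_audit_trail → ¬run_backup)) and O(¬forward_audit_trail) yields O(¬run_backup).
Premises 1, 4, 6, 8 do not contribute to this derivation.
Thus O(¬run_backup), which is F(run_backup): run_backup is forbidden.

Forbidden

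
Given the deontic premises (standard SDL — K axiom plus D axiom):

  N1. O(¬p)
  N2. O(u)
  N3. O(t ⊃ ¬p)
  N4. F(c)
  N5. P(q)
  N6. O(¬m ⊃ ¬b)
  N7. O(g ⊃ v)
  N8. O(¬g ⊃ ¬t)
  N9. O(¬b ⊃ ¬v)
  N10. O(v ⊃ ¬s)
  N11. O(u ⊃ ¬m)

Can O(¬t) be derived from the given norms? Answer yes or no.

Premise 2 states O(u) outright.
Applying K to premise 11 (O(u ⊃ ¬m)) and O(u) yields O(¬m).
Premise 6 is O(¬m ⊃ ¬b); since O(¬m), deontic closure gives O(¬b).
From O(¬b) and premise 9, O(¬b ⊃ ¬v), we obtain O(¬v).
Premise 7 is O(g ⊃ v); contrapositively O(¬v ⊃ ¬g). Since O(¬v) holds, K gives O(¬g).
With premise 8, O(¬g ⊃ ¬t), the K-axiom yields O(¬t).
Premises 1, 3, 4, 5, 10 do not contribute to this derivation.
So O(¬t) follows.

Yes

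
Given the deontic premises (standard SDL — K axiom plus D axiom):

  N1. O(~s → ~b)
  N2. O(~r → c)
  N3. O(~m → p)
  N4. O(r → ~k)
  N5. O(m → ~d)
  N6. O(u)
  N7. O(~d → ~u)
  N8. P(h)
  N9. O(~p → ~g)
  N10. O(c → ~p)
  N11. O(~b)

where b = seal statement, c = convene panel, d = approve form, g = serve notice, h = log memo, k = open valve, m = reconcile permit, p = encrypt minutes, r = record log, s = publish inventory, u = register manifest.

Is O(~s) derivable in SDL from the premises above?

No

Premise 1 is O(~s → ~b); even if O(~b) held, inferring O(~s) would be affirming the consequent — invalid.
No other premise forces O(~s). An ideal world satisfying every premise can still have ~s false, so O(~s) is not derivable.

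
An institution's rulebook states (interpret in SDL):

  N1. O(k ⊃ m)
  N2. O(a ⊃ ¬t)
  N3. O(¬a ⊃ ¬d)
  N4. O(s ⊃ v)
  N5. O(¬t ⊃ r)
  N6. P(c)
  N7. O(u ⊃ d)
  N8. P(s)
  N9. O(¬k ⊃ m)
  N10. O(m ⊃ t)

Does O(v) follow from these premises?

Premise 4 is O(s ⊃ v), but O(s) is not derivable from the premises (the permission P(s) asserts only ¬O(¬s), not O(s)), so it does not yield O(v).
No other premise forces O(v). An ideal world satisfying every premise can still have v false, so O(v) is not derivable.

No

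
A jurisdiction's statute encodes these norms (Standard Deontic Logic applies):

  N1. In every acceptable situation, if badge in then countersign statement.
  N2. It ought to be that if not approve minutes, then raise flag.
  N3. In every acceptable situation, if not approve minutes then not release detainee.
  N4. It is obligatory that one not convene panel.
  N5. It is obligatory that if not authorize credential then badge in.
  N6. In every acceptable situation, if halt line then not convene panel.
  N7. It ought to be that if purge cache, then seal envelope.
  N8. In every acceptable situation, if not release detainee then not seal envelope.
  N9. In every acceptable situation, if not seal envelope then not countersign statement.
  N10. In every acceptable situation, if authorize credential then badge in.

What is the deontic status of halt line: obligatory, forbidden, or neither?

Premise 6 is O(halt_line → ¬convene_panel); even if O(¬convene_panel) held, inferring O(halt_line) would be affirming the consequent — invalid.
No premise or chain of K-axiom applications forces O(halt_line), and none forces O(¬halt_line). So halt_line is neither obligatory nor forbidden under these norms.

Neither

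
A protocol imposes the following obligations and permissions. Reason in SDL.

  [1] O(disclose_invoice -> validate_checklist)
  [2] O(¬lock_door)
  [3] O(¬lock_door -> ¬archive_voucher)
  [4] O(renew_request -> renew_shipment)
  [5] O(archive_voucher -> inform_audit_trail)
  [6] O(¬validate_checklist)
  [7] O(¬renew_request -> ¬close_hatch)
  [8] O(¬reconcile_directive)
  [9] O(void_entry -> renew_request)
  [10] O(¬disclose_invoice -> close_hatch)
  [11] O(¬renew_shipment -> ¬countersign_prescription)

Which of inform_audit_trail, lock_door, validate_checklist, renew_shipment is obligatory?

renew_shipment

Premise 6 gives O(¬validate_checklist).
The contrapositive of premise 1 (O(disclose_invoice -> validate_checklist)) is O(¬validate_checklist -> ¬disclose_invoice), and O(¬validate_checklist) is already established, so O(¬disclose_invoice).
Applying K to premise 10 (O(¬disclose_invoice -> close_hatch)) and O(¬disclose_invoice) yields O(close_hatch).
Premise 7 is O(¬renew_request -> ¬close_hatch); contrapositively O(close_hatch -> renew_request). Since O(close_hatch) holds, K gives O(renew_request).
Applying K to premise 4 (O(renew_request -> renew_shipment)) and O(renew_request) yields O(renew_shipment).
So O(renew_shipment) holds — renew_shipment is obligatory. None of the other listed options is made obligatory by any chain of premises.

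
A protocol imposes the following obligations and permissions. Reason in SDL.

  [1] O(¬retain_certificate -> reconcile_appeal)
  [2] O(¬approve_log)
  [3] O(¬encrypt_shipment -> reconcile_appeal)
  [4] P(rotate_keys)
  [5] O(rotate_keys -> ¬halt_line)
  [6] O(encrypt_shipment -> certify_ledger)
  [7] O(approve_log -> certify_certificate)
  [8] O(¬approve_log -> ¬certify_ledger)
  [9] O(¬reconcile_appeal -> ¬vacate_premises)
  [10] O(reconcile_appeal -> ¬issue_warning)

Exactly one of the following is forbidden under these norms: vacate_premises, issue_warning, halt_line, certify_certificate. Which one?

Premise 2 gives O(¬approve_log).
From O(¬approve_log) and premise 8, O(¬approve_log -> ¬certify_ledger), we obtain O(¬certify_ledger).
Premise 6 is O(encrypt_shipment -> certify_ledger); contrapositively O(¬certify_ledger -> ¬encrypt_shipment). Since O(¬certify_ledger) holds, K gives O(¬encrypt_shipment).
With premise 3, O(¬encrypt_shipment -> reconcile_appeal), the K-axiom yields O(reconcile_appeal).
From O(reconcile_appeal) and premise 10, O(reconcile_appeal -> ¬issue_warning), we obtain O(¬issue_warning).
So O(¬issue_warning) holds, i.e. issue_warning is forbidden. None of the other listed options is forbidden under the premises.

issue_warning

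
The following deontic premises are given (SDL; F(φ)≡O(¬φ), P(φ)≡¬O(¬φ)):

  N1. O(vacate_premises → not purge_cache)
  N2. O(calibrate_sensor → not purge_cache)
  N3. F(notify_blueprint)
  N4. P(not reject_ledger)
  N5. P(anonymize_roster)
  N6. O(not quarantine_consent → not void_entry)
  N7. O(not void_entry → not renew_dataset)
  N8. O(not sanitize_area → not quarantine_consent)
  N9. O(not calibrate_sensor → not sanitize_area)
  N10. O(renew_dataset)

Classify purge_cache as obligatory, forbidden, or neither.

Forbidden

Premise 10 states O(renew_dataset) outright.
Premise 7, O(not void_entry → not renew_dataset), contraposes to O(renew_dataset → void_entry); with O(renew_dataset) we get O(void_entry).
Premise 6 is O(not quarantine_consent → not void_entry); contrapositively O(void_entry → quarantine_consent). Since O(void_entry) holds, K gives O(quarantine_consent).
Premise 8 is O(not sanitize_area → not quarantine_consent); contrapositively O(quarantine_consent → sanitize_area). Since O(quarantine_consent) holds, K gives O(sanitize_area).
Premise 9, O(not calibrate_sensor → not sanitize_area), contraposes to O(sanitize_area → calibrate_sensor); with O(sanitize_area) we get O(calibrate_sensor).
Applying K to premise 2 (O(calibrate_sensor → not purge_cache)) and O(calibrate_sensor) yields O(not purge_cache).
Premises 1, 3, 4, 5 do not contribute to this derivation.
Thus O(not purge_cache), which is F(purge_cache): purge_cache is forbidden.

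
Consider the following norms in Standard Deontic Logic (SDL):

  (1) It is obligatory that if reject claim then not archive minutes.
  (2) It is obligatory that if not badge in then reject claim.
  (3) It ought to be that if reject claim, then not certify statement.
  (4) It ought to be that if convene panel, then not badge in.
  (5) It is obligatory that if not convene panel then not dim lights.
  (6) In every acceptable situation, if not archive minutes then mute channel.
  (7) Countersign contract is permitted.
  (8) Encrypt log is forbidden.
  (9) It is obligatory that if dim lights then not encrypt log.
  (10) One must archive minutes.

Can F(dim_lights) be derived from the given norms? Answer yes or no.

Premise 10 gives O(archive_minutes).
Premise 1, O(reject_claim → ¬archive_minutes), contraposes to O(archive_minutes → ¬reject_claim); with O(archive_minutes) we get O(¬reject_claim).
The contrapositive of premise 2 (O(¬badge_in → reject_claim)) is O(¬reject_claim → badge_in), and O(¬reject_claim) is already established, so O(badge_in).
Premise 4, O(convene_panel → ¬badge_in), contraposes to O(badge_in → ¬convene_panel); with O(badge_in) we get O(¬convene_panel).
With premise 5, O(¬convene_panel → ¬dim_lights), the K-axiom yields O(¬dim_lights).
Premises 3, 6, 7, 8, 9 do not contribute to this derivation.
So O(¬dim_lights) holds, i.e. F(dim_lights). The claim follows.

Yes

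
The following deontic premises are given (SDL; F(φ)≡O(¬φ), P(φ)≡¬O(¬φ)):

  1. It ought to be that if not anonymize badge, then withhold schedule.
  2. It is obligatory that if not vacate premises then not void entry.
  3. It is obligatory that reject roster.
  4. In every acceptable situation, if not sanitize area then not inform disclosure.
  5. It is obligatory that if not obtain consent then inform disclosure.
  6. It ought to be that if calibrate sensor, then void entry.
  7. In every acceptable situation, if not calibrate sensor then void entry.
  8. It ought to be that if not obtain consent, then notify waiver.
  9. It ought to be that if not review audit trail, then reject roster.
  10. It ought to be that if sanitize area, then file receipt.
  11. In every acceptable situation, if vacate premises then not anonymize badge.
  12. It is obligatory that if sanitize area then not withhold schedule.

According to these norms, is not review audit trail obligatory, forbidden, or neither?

Premise 9 is O(¬review_audit_trail → reject_roster); even if O(reject_roster) held, inferring O(¬review_audit_trail) would be affirming the consequent — invalid.
No premise or chain of K-axiom applications forces O(¬review_audit_trail), and none forces O(review_audit_trail). So ¬review_audit_trail is neither obligatory nor forbidden under these norms.

Neither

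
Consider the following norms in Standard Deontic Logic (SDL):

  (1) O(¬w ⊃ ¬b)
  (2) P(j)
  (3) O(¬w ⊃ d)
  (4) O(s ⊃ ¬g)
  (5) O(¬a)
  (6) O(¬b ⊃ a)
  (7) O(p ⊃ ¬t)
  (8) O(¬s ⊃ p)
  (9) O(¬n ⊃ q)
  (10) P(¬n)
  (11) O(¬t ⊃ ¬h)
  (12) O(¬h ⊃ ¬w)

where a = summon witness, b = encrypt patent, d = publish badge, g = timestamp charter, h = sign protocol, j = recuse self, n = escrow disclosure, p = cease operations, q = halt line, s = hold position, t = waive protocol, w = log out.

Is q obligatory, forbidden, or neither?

Premise 9 is O(¬n ⊃ q), but O(¬n) is not derivable from the premises (the permission P(¬n) asserts only ¬O(n), not O(¬n)), so it does not yield O(q).
No premise or chain of K-axiom applications forces O(q), and none forces O(¬q). So q is neither obligatory nor forbidden under these norms.

Neither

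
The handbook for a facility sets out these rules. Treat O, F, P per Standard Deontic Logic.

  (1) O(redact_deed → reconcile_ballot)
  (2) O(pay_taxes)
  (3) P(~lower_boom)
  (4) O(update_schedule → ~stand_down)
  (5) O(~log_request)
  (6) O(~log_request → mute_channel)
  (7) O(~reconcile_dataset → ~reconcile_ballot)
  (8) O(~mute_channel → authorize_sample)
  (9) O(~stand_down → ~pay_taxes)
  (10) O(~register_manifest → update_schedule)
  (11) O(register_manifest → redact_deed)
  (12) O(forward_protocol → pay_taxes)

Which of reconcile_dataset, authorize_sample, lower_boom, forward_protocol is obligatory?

Premise 2 gives O(pay_taxes).
The contrapositive of premise 9 (O(~stand_down → ~pay_taxes)) is O(pay_taxes → stand_down), and O(pay_taxes) is already established, so O(stand_down).
The contrapositive of premise 4 (O(update_schedule → ~stand_down)) is O(stand_down → ~update_schedule), and O(stand_down) is already established, so O(~update_schedule).
Premise 10, O(~register_manifest → update_schedule), contraposes to O(~update_schedule → register_manifest); with O(~update_schedule) we get O(register_manifest).
With premise 11, O(register_manifest → redact_deed), the K-axiom yields O(redact_deed).
With premise 1, O(redact_deed → reconcile_ballot), the K-axiom yields O(reconcile_ballot).
Premise 7, O(~reconcile_dataset → ~reconcile_ballot), contraposes to O(reconcile_ballot → reconcile_dataset); with O(reconcile_ballot) we get O(reconcile_dataset).
So O(reconcile_dataset) holds — reconcile_dataset is obligatory. None of the other listed options is made obligatory by any chain of premises.

reconcile_dataset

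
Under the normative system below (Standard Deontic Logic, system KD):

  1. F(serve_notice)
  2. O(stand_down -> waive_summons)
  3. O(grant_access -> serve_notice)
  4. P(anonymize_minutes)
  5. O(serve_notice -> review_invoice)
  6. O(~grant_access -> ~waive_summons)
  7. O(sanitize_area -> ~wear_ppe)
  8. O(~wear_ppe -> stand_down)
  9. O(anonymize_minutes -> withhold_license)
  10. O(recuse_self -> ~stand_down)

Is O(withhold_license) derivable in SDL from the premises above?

No

Premise 9 is O(anonymize_minutes -> withhold_license), but O(anonymize_minutes) is not derivable from the premises (the permission P(anonymize_minutes) asserts only ~O(~anonymize_minutes), not O(anonymize_minutes)), so it does not yield O(withhold_license).
No other premise forces O(withhold_license). An ideal world satisfying every premise can still have withhold_license false, so O(withhold_license) is not derivable.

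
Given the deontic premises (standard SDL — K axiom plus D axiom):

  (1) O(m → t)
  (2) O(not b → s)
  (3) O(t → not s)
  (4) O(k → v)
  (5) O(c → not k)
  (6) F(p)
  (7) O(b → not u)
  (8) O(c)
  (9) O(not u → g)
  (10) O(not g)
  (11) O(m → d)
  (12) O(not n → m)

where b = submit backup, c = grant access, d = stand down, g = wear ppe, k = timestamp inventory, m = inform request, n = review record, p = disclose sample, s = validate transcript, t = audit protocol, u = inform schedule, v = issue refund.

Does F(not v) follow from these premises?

No

Premise 4 is O(k → v), but O(k) is not derivable from the premises, so it does not yield O(v).
No other premise forces O(v). An ideal world satisfying every premise can still have not v true, so F(not v) is not derivable.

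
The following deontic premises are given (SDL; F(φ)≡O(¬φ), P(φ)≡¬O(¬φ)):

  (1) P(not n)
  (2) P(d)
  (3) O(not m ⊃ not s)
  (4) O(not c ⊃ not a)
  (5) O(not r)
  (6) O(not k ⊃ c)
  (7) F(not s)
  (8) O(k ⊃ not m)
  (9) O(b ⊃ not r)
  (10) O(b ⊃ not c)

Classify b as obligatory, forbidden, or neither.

Premise 7, F(not s), is equivalent to O(s).
Premise 3, O(not m ⊃ not s), contraposes to O(s ⊃ m); with O(s) we get O(m).
Premise 8 is O(k ⊃ not m); contrapositively O(m ⊃ not k). Since O(m) holds, K gives O(not k).
With premise 6, O(not k ⊃ c), the K-axiom yields O(c).
Premise 10 is O(b ⊃ not c); contrapositively O(c ⊃ not b). Since O(c) holds, K gives O(not b).
Premises 1, 2, 4, 5, 9 do not contribute to this derivation.
Thus O(not b), which is F(b): b is forbidden.

Forbidden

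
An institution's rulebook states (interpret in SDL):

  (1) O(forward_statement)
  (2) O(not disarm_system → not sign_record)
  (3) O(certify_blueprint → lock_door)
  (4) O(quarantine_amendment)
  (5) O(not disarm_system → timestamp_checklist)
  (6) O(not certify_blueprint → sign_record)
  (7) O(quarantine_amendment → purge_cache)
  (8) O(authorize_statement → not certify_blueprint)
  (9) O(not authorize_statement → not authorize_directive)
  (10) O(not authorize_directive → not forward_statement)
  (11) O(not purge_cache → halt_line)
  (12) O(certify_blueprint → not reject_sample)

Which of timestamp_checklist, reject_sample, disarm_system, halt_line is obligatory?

disarm_system

Premise 1 gives O(forward_statement).
Premise 10 is O(not authorize_directive → not forward_statement); contrapositively O(forward_statement → authorize_directive). Since O(forward_statement) holds, K gives O(authorize_directive).
The contrapositive of premise 9 (O(not authorize_statement → not authorize_directive)) is O(authorize_directive → authorize_statement), and O(authorize_directive) is already established, so O(authorize_statement).
Premise 8 is O(authorize_statement → not certify_blueprint); since O(authorize_statement), deontic closure gives O(not certify_blueprint).
Premise 6 is O(not certify_blueprint → sign_record); since O(not certify_blueprint), deontic closure gives O(sign_record).
Premise 2 is O(not disarm_system → not sign_record); contrapositively O(sign_record → disarm_system). Since O(sign_record) holds, K gives O(disarm_system).
So O(disarm_system) holds — disarm_system is obligatory. None of the other listed options is made obligatory by any chain of premises.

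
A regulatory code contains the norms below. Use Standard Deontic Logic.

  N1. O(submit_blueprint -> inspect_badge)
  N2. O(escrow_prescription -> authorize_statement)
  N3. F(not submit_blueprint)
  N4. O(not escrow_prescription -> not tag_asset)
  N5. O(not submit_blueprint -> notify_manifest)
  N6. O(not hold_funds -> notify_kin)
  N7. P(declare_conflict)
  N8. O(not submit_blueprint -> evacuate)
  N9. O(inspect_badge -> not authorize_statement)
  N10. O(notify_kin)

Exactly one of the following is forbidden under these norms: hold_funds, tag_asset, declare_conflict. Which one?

tag_asset

F(not submit_blueprint) at premise 3 means O(submit_blueprint).
Applying K to premise 1 (O(submit_blueprint -> inspect_badge)) and O(submit_blueprint) yields O(inspect_badge).
With premise 9, O(inspect_badge -> not authorize_statement), the K-axiom yields O(not authorize_statement).
The contrapositive of premise 2 (O(escrow_prescription -> authorize_statement)) is O(not authorize_statement -> not escrow_prescription), and O(not authorize_statement) is already established, so O(not escrow_prescription).
Premise 4 is O(not escrow_prescription -> not tag_asset); since O(not escrow_prescription), deontic closure gives O(not tag_asset).
So O(not tag_asset) holds, i.e. tag_asset is forbidden. None of the other listed options is forbidden under the premises.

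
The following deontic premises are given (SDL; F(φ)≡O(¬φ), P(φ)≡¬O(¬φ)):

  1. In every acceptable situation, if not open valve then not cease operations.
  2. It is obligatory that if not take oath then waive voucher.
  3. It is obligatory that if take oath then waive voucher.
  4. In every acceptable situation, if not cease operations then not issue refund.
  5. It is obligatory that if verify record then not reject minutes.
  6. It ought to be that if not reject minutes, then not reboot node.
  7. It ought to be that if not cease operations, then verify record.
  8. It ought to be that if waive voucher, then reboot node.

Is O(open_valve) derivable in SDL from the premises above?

By case analysis on ¬take_oath: premise 2 gives O(¬take_oath → waive_voucher) and premise 3 gives O(take_oath → waive_voucher), so O(waive_voucher) either way.
From O(waive_voucher) and premise 8, O(waive_voucher → reboot_node), we obtain O(reboot_node).
The contrapositive of premise 6 (O(¬reject_minutes → ¬reboot_node)) is O(reboot_node → reject_minutes), and O(reboot_node) is already established, so O(reject_minutes).
Premise 5 is O(verify_record → ¬reject_minutes); contrapositively O(reject_minutes → ¬verify_record). Since O(reject_minutes) holds, K gives O(¬verify_record).
Premise 7, O(¬cease_operations → verify_record), contraposes to O(¬verify_record → cease_operations); with O(¬verify_record) we get O(cease_operations).
Premise 1 is O(¬open_valve → ¬cease_operations); contrapositively O(cease_operations → open_valve). Since O(cease_operations) holds, K gives O(open_valve).
Premise 4 does not contribute to this derivation.
So O(open_valve) follows.

Yes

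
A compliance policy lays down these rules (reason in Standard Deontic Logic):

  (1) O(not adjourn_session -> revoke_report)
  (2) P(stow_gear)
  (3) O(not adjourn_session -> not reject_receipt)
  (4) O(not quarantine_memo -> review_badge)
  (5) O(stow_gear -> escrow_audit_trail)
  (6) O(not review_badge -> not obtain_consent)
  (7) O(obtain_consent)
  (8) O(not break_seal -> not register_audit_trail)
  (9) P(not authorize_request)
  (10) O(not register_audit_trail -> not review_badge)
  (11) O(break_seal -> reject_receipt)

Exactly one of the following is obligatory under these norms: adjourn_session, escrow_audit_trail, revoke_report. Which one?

adjourn_session

Premise 7 states O(obtain_consent) outright.
Premise 6, O(not review_badge -> not obtain_consent), contraposes to O(obtain_consent -> review_badge); with O(obtain_consent) we get O(review_badge).
Premise 10, O(not register_audit_trail -> not review_badge), contraposes to O(review_badge -> register_audit_trail); with O(review_badge) we get O(register_audit_trail).
Premise 8, O(not break_seal -> not register_audit_trail), contraposes to O(register_audit_trail -> break_seal); with O(register_audit_trail) we get O(break_seal).
With premise 11, O(break_seal -> reject_receipt), the K-axiom yields O(reject_receipt).
The contrapositive of premise 3 (O(not adjourn_session -> not reject_receipt)) is O(reject_receipt -> adjourn_session), and O(reject_receipt) is already established, so O(adjourn_session).
So O(adjourn_session) holds — adjourn_session is obligatory. None of the other listed options is made obligatory by any chain of premises.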